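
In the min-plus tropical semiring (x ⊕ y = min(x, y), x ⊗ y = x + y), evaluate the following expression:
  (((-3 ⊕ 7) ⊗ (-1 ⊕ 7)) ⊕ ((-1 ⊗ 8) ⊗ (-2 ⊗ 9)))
(((-3 ⊕ 7) ⊗ (-1 ⊕ 7)) ⊕ ((-1 ⊗ 8) ⊗ (-2 ⊗ 9))) = -4

Expand innermost to outermost. Recall ⊕ takes the minimum of its arguments and ⊗ takes their sum. Working out the expression (((-3 ⊕ 7) ⊗ (-1 ⊕ 7)) ⊕ ((-1 ⊗ 8) ⊗ (-2 ⊗ 9))) gives -4.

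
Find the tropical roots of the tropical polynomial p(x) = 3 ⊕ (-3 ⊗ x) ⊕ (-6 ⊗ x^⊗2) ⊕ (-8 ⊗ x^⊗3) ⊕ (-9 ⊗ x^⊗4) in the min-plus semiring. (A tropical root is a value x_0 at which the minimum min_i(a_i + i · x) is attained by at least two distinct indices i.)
Roots: {1, 2, 3, 6}

Each tropical root is a break point of the lower envelope of the lines y = a_i + i · x (there are 5 lines, with slopes 0, 1, ..., 4). Only the lines that attain the minimum somewhere contribute to roots; other lines are dominated. Here the surviving (envelope) indices are i = 4, i = 3, i = 2, i = 1, i = 0.
Intersections between consecutive envelope lines give the roots: for adjacent envelope indices i < j the intersection is x = (a_i − a_j) / (j − i). Reading off the sorted break points: {1, 2, 3, 6}.
Verification: at each break x_0, at least two indices attain the minimum of min_i(a_i + i · x_0).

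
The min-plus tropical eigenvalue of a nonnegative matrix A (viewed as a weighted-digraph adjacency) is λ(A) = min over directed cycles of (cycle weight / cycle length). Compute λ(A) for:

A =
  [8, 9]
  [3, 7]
λ(A) = 6

Enumerate directed cycles and compute their means (weight / length). Sample:
  cycle 0 → 0: weight = 8, length = 1, mean = 8/1 ≈ 8.000
  cycle 1 → 1: weight = 7, length = 1, mean = 7/1 ≈ 7.000
  cycle 0 → 1 → 0: weight = 12, length = 2, mean = 12/2 ≈ 6.000
  cycle 1 → 0 → 1: weight = 12, length = 2, mean = 12/2 ≈ 6.000
Minimum mean = 6.000, attained e.g. along the cycle 0 → 1 → 0 with weight 12 and length 2. So λ(A) = 12/2 = 6.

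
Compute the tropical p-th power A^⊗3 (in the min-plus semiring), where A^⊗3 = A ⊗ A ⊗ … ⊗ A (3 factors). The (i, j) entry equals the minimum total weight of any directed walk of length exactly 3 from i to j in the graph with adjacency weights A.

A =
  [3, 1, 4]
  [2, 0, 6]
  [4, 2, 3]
A^⊗3 =
  [3, 1, 7]
  [2, 0, 6]
  [4, 2, 8]

Each entry (A^⊗3)_ij equals the minimum over all length-3 walks i = v_0 → v_1 → … → v_3 = j of Σ_t A[v_t][v_{t+1}]. For example, for (i, j) = (0, 2) we minimise over 9 possible intermediate vertex sequences; the minimum is 7, attained along the walk 0 → 1 → 0 → 2.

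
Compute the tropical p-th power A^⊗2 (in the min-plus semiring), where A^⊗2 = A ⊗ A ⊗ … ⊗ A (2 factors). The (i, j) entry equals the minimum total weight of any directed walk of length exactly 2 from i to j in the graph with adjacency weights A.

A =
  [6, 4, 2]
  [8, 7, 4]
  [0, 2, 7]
A^⊗2 =
  [2, 4, 8]
  [4, 6, 10]
  [6, 4, 2]

Each entry (A^⊗2)_ij equals the minimum over all length-2 walks i = v_0 → v_1 → … → v_2 = j of Σ_t A[v_t][v_{t+1}]. For example, for (i, j) = (0, 2) we minimise over 3 possible intermediate vertex sequences; the minimum is 8, attained along the walk 0 → 0 → 2.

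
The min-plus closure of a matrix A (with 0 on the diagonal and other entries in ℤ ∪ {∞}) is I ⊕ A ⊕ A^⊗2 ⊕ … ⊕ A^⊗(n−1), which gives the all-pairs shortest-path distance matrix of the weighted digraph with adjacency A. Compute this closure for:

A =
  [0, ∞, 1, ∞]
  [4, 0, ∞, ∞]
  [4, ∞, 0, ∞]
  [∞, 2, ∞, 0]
Closure =
  [0, ∞, 1, ∞]
  [4, 0, 5, ∞]
  [4, ∞, 0, ∞]
  [6, 2, 7, 0]

This is the Floyd-Warshall all-pairs shortest-path computation. For each intermediate vertex k = 0, 1, …, 3, update dist[i][j] ← min(dist[i][j], dist[i][k] + dist[k][j]). The final matrix gives, for each (i, j), the minimum total weight of any directed path from i to j (possibly empty when i = j).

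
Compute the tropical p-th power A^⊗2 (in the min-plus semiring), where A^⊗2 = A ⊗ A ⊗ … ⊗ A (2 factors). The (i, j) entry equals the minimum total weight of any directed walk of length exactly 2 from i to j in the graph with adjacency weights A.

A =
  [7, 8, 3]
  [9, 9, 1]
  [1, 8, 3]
A^⊗2 =
  [4, 11, 6]
  [2, 9, 4]
  [4, 9, 4]

Each entry (A^⊗2)_ij equals the minimum over all length-2 walks i = v_0 → v_1 → … → v_2 = j of Σ_t A[v_t][v_{t+1}]. For example, for (i, j) = (0, 2) we minimise over 3 possible intermediate vertex sequences; the minimum is 6, attained along the walk 0 → 2 → 2.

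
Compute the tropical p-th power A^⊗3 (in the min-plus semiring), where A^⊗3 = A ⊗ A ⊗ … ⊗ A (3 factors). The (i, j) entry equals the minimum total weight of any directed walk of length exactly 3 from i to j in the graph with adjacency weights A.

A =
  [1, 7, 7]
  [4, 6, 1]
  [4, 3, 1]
A^⊗3 =
  [3, 9, 9]
  [6, 5, 3]
  [6, 5, 3]

Each entry (A^⊗3)_ij equals the minimum over all length-3 walks i = v_0 → v_1 → … → v_3 = j of Σ_t A[v_t][v_{t+1}]. For example, for (i, j) = (0, 2) we minimise over 9 possible intermediate vertex sequences; the minimum is 9, attained along the walk 0 → 0 → 0 → 2.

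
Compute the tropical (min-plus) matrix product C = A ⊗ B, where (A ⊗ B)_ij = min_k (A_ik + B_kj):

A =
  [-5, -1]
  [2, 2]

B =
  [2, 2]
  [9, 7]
A ⊗ B =
  [-3, -3]
  [4, 4]

Apply the min-plus product entry-by-entry:
  C[0][0] = min over k of (A[0][0] + B[0][0] = -5 + 2 = -3, A[0][1] + B[1][0] = -1 + 9 = 8) = -3 (attained at k = 0)
  C[0][1] = min over k of (A[0][0] + B[0][1] = -5 + 2 = -3, A[0][1] + B[1][1] = -1 + 7 = 6) = -3 (attained at k = 0)
  C[1][0] = min over k of (A[1][0] + B[0][0] = 2 + 2 = 4, A[1][1] + B[1][0] = 2 + 9 = 11) = 4 (attained at k = 0)
  C[1][1] = min over k of (A[1][0] + B[0][1] = 2 + 2 = 4, A[1][1] + B[1][1] = 2 + 7 = 9) = 4 (attained at k = 0)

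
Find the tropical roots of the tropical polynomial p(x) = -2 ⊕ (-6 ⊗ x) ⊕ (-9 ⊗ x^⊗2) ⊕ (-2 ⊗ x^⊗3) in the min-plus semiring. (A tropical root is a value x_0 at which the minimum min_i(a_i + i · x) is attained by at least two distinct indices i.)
Roots: {-7, 3, 4}

Each tropical root is a break point of the lower envelope of the lines y = a_i + i · x (there are 4 lines, with slopes 0, 1, ..., 3). Only the lines that attain the minimum somewhere contribute to roots; other lines are dominated. Here the surviving (envelope) indices are i = 3, i = 2, i = 1, i = 0.
Intersections between consecutive envelope lines give the roots: for adjacent envelope indices i < j the intersection is x = (a_i − a_j) / (j − i). Reading off the sorted break points: {-7, 3, 4}.
Verification: at each break x_0, at least two indices attain the minimum of min_i(a_i + i · x_0).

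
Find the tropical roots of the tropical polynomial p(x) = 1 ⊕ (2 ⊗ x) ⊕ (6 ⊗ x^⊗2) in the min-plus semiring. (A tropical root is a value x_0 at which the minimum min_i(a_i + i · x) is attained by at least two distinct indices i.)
Roots: {-4, -1}

Each tropical root is a break point of the lower envelope of the lines y = a_i + i · x (there are 3 lines, with slopes 0, 1, ..., 2). Only the lines that attain the minimum somewhere contribute to roots; other lines are dominated. Here the surviving (envelope) indices are i = 2, i = 1, i = 0.
Intersections between consecutive envelope lines give the roots: for adjacent envelope indices i < j the intersection is x = (a_i − a_j) / (j − i). Reading off the sorted break points: {-4, -1}.
Verification: at each break x_0, at least two indices attain the minimum of min_i(a_i + i · x_0).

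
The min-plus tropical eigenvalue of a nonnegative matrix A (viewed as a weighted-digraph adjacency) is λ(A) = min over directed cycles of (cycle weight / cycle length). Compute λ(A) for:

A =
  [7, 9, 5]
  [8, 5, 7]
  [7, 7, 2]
λ(A) = 2

Enumerate directed cycles and compute their means (weight / length). Sample:
  cycle 0 → 0: weight = 7, length = 1, mean = 7/1 ≈ 7.000
  cycle 1 → 1: weight = 5, length = 1, mean = 5/1 ≈ 5.000
  cycle 2 → 2: weight = 2, length = 1, mean = 2/1 ≈ 2.000
  cycle 0 → 1 → 0: weight = 17, length = 2, mean = 17/2 ≈ 8.500
  cycle 0 → 2 → 0: weight = 12, length = 2, mean = 12/2 ≈ 6.000
  cycle 1 → 0 → 1: weight = 17, length = 2, mean = 17/2 ≈ 8.500
Minimum mean = 2.000, attained e.g. along the cycle 2 → 2 with weight 2 and length 1. So λ(A) = 2/1 = 2.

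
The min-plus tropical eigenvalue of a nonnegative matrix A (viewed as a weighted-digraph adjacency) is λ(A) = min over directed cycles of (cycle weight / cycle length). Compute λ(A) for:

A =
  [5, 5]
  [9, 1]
λ(A) = 1

Enumerate directed cycles and compute their means (weight / length). Sample:
  cycle 0 → 0: weight = 5, length = 1, mean = 5/1 ≈ 5.000
  cycle 1 → 1: weight = 1, length = 1, mean = 1/1 ≈ 1.000
  cycle 0 → 1 → 0: weight = 14, length = 2, mean = 14/2 ≈ 7.000
  cycle 1 → 0 → 1: weight = 14, length = 2, mean = 14/2 ≈ 7.000
Minimum mean = 1.000, attained e.g. along the cycle 1 → 1 with weight 1 and length 1. So λ(A) = 1/1 = 1.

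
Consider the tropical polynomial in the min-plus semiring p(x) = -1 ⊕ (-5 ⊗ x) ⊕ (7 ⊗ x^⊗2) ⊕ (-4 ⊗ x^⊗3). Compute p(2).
p(2) = -3

A tropical monomial a ⊗ x^⊗i evaluates to a + i · x. Evaluating each term at x = 2:
  Term 0 contributes -1 + 0 · 2 = -1
  Term 1 contributes -5 + 1 · 2 = -3
  Term 2 contributes 7 + 2 · 2 = 11
  Term 3 contributes -4 + 3 · 2 = 2
p(2) = ⊕ of these = min[-1, -3, 11, 2] = -3.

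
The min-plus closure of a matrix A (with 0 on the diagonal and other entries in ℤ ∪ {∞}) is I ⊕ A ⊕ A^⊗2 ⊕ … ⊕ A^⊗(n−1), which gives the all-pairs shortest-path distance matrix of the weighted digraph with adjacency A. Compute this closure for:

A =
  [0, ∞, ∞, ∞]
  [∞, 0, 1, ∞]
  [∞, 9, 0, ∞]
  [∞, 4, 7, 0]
Closure =
  [0, ∞, ∞, ∞]
  [∞, 0, 1, ∞]
  [∞, 9, 0, ∞]
  [∞, 4, 5, 0]

This is the Floyd-Warshall all-pairs shortest-path computation. For each intermediate vertex k = 0, 1, …, 3, update dist[i][j] ← min(dist[i][j], dist[i][k] + dist[k][j]). The final matrix gives, for each (i, j), the minimum total weight of any directed path from i to j (possibly empty when i = j).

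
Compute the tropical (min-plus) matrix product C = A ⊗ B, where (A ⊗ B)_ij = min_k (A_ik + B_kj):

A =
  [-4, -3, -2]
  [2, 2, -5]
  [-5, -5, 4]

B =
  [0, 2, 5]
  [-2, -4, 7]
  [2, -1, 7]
A ⊗ B =
  [-5, -7, 1]
  [-3, -6, 2]
  [-7, -9, 0]

Apply the min-plus product entry-by-entry:
  C[0][0] = min over k of (A[0][0] + B[0][0] = -4 + 0 = -4, A[0][1] + B[1][0] = -3 + -2 = -5, A[0][2] + B[2][0] = -2 + 2 = 0) = -5 (attained at k = 1)
  C[0][1] = min over k of (A[0][0] + B[0][1] = -4 + 2 = -2, A[0][1] + B[1][1] = -3 + -4 = -7, A[0][2] + B[2][1] = -2 + -1 = -3) = -7 (attained at k = 1)
  C[0][2] = min over k of (A[0][0] + B[0][2] = -4 + 5 = 1, A[0][1] + B[1][2] = -3 + 7 = 4, A[0][2] + B[2][2] = -2 + 7 = 5) = 1 (attained at k = 0)
  C[1][0] = min over k of (A[1][0] + B[0][0] = 2 + 0 = 2, A[1][1] + B[1][0] = 2 + -2 = 0, A[1][2] + B[2][0] = -5 + 2 = -3) = -3 (attained at k = 2)
  C[1][1] = min over k of (A[1][0] + B[0][1] = 2 + 2 = 4, A[1][1] + B[1][1] = 2 + -4 = -2, A[1][2] + B[2][1] = -5 + -1 = -6) = -6 (attained at k = 2)
  C[1][2] = min over k of (A[1][0] + B[0][2] = 2 + 5 = 7, A[1][1] + B[1][2] = 2 + 7 = 9, A[1][2] + B[2][2] = -5 + 7 = 2) = 2 (attained at k = 2)
  C[2][0] = min over k of (A[2][0] + B[0][0] = -5 + 0 = -5, A[2][1] + B[1][0] = -5 + -2 = -7, A[2][2] + B[2][0] = 4 + 2 = 6) = -7 (attained at k = 1)
  C[2][1] = min over k of (A[2][0] + B[0][1] = -5 + 2 = -3, A[2][1] + B[1][1] = -5 + -4 = -9, A[2][2] + B[2][1] = 4 + -1 = 3) = -9 (attained at k = 1)
  C[2][2] = min over k of (A[2][0] + B[0][2] = -5 + 5 = 0, A[2][1] + B[1][2] = -5 + 7 = 2, A[2][2] + B[2][2] = 4 + 7 = 11) = 0 (attained at k = 0)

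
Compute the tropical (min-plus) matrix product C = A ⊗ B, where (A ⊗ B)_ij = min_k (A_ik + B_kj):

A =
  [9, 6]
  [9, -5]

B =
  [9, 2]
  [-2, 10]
A ⊗ B =
  [4, 11]
  [-7, 5]

Apply the min-plus product entry-by-entry:
  C[0][0] = min over k of (A[0][0] + B[0][0] = 9 + 9 = 18, A[0][1] + B[1][0] = 6 + -2 = 4) = 4 (attained at k = 1)
  C[0][1] = min over k of (A[0][0] + B[0][1] = 9 + 2 = 11, A[0][1] + B[1][1] = 6 + 10 = 16) = 11 (attained at k = 0)
  C[1][0] = min over k of (A[1][0] + B[0][0] = 9 + 9 = 18, A[1][1] + B[1][0] = -5 + -2 = -7) = -7 (attained at k = 1)
  C[1][1] = min over k of (A[1][0] + B[0][1] = 9 + 2 = 11, A[1][1] + B[1][1] = -5 + 10 = 5) = 5 (attained at k = 1)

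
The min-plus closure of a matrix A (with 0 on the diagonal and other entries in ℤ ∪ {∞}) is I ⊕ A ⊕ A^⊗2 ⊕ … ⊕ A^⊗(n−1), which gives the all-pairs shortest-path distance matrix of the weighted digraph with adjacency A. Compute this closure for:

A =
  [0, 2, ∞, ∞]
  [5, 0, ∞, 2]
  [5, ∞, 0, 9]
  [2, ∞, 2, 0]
Closure =
  [0, 2, 6, 4]
  [4, 0, 4, 2]
  [5, 7, 0, 9]
  [2, 4, 2, 0]

This is the Floyd-Warshall all-pairs shortest-path computation. For each intermediate vertex k = 0, 1, …, 3, update dist[i][j] ← min(dist[i][j], dist[i][k] + dist[k][j]). The final matrix gives, for each (i, j), the minimum total weight of any directed path from i to j (possibly empty when i = j).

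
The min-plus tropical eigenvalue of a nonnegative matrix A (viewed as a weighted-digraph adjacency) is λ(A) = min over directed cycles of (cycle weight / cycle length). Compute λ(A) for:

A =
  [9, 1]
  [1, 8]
λ(A) = 1

Enumerate directed cycles and compute their means (weight / length). Sample:
  cycle 0 → 0: weight = 9, length = 1, mean = 9/1 ≈ 9.000
  cycle 1 → 1: weight = 8, length = 1, mean = 8/1 ≈ 8.000
  cycle 0 → 1 → 0: weight = 2, length = 2, mean = 2/2 ≈ 1.000
  cycle 1 → 0 → 1: weight = 2, length = 2, mean = 2/2 ≈ 1.000
Minimum mean = 1.000, attained e.g. along the cycle 0 → 1 → 0 with weight 2 and length 2. So λ(A) = 2/2 = 1.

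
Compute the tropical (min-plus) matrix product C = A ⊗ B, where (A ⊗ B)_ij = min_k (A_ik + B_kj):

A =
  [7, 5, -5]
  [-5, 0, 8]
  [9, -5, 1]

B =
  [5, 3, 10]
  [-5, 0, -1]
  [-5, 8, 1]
A ⊗ B =
  [-10, 3, -4]
  [-5, -2, -1]
  [-10, -5, -6]

Apply the min-plus product entry-by-entry:
  C[0][0] = min over k of (A[0][0] + B[0][0] = 7 + 5 = 12, A[0][1] + B[1][0] = 5 + -5 = 0, A[0][2] + B[2][0] = -5 + -5 = -10) = -10 (attained at k = 2)
  C[0][1] = min over k of (A[0][0] + B[0][1] = 7 + 3 = 10, A[0][1] + B[1][1] = 5 + 0 = 5, A[0][2] + B[2][1] = -5 + 8 = 3) = 3 (attained at k = 2)
  C[0][2] = min over k of (A[0][0] + B[0][2] = 7 + 10 = 17, A[0][1] + B[1][2] = 5 + -1 = 4, A[0][2] + B[2][2] = -5 + 1 = -4) = -4 (attained at k = 2)
  C[1][0] = min over k of (A[1][0] + B[0][0] = -5 + 5 = 0, A[1][1] + B[1][0] = 0 + -5 = -5, A[1][2] + B[2][0] = 8 + -5 = 3) = -5 (attained at k = 1)
  C[1][1] = min over k of (A[1][0] + B[0][1] = -5 + 3 = -2, A[1][1] + B[1][1] = 0 + 0 = 0, A[1][2] + B[2][1] = 8 + 8 = 16) = -2 (attained at k = 0)
  C[1][2] = min over k of (A[1][0] + B[0][2] = -5 + 10 = 5, A[1][1] + B[1][2] = 0 + -1 = -1, A[1][2] + B[2][2] = 8 + 1 = 9) = -1 (attained at k = 1)
  C[2][0] = min over k of (A[2][0] + B[0][0] = 9 + 5 = 14, A[2][1] + B[1][0] = -5 + -5 = -10, A[2][2] + B[2][0] = 1 + -5 = -4) = -10 (attained at k = 1)
  C[2][1] = min over k of (A[2][0] + B[0][1] = 9 + 3 = 12, A[2][1] + B[1][1] = -5 + 0 = -5, A[2][2] + B[2][1] = 1 + 8 = 9) = -5 (attained at k = 1)
  C[2][2] = min over k of (A[2][0] + B[0][2] = 9 + 10 = 19, A[2][1] + B[1][2] = -5 + -1 = -6, A[2][2] + B[2][2] = 1 + 1 = 2) = -6 (attained at k = 1)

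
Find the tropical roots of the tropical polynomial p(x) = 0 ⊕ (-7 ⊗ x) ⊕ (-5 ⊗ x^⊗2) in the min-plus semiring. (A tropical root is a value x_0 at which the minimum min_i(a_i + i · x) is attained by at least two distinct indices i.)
Roots: {-2, 7}

Each tropical root is a break point of the lower envelope of the lines y = a_i + i · x (there are 3 lines, with slopes 0, 1, ..., 2). Only the lines that attain the minimum somewhere contribute to roots; other lines are dominated. Here the surviving (envelope) indices are i = 2, i = 1, i = 0.
Intersections between consecutive envelope lines give the roots: for adjacent envelope indices i < j the intersection is x = (a_i − a_j) / (j − i). Reading off the sorted break points: {-2, 7}.
Verification: at each break x_0, at least two indices attain the minimum of min_i(a_i + i · x_0).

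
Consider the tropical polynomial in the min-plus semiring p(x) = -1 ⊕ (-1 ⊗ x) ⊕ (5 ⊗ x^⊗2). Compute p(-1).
p(-1) = -2

A tropical monomial a ⊗ x^⊗i evaluates to a + i · x. Evaluating each term at x = -1:
  Term 0 contributes -1 + 0 · -1 = -1
  Term 1 contributes -1 + 1 · -1 = -2
  Term 2 contributes 5 + 2 · -1 = 3
p(-1) = ⊕ of these = min[-1, -2, 3] = -2.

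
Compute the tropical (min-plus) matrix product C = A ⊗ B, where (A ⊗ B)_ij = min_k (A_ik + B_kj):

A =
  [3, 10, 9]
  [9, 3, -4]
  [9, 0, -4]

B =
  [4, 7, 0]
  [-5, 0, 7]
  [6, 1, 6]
A ⊗ B =
  [5, 10, 3]
  [-2, -3, 2]
  [-5, -3, 2]

Apply the min-plus product entry-by-entry:
  C[0][0] = min over k of (A[0][0] + B[0][0] = 3 + 4 = 7, A[0][1] + B[1][0] = 10 + -5 = 5, A[0][2] + B[2][0] = 9 + 6 = 15) = 5 (attained at k = 1)
  C[0][1] = min over k of (A[0][0] + B[0][1] = 3 + 7 = 10, A[0][1] + B[1][1] = 10 + 0 = 10, A[0][2] + B[2][1] = 9 + 1 = 10) = 10 (attained at k = 0)
  C[0][2] = min over k of (A[0][0] + B[0][2] = 3 + 0 = 3, A[0][1] + B[1][2] = 10 + 7 = 17, A[0][2] + B[2][2] = 9 + 6 = 15) = 3 (attained at k = 0)
  C[1][0] = min over k of (A[1][0] + B[0][0] = 9 + 4 = 13, A[1][1] + B[1][0] = 3 + -5 = -2, A[1][2] + B[2][0] = -4 + 6 = 2) = -2 (attained at k = 1)
  C[1][1] = min over k of (A[1][0] + B[0][1] = 9 + 7 = 16, A[1][1] + B[1][1] = 3 + 0 = 3, A[1][2] + B[2][1] = -4 + 1 = -3) = -3 (attained at k = 2)
  C[1][2] = min over k of (A[1][0] + B[0][2] = 9 + 0 = 9, A[1][1] + B[1][2] = 3 + 7 = 10, A[1][2] + B[2][2] = -4 + 6 = 2) = 2 (attained at k = 2)
  C[2][0] = min over k of (A[2][0] + B[0][0] = 9 + 4 = 13, A[2][1] + B[1][0] = 0 + -5 = -5, A[2][2] + B[2][0] = -4 + 6 = 2) = -5 (attained at k = 1)
  C[2][1] = min over k of (A[2][0] + B[0][1] = 9 + 7 = 16, A[2][1] + B[1][1] = 0 + 0 = 0, A[2][2] + B[2][1] = -4 + 1 = -3) = -3 (attained at k = 2)
  C[2][2] = min over k of (A[2][0] + B[0][2] = 9 + 0 = 9, A[2][1] + B[1][2] = 0 + 7 = 7, A[2][2] + B[2][2] = -4 + 6 = 2) = 2 (attained at k = 2)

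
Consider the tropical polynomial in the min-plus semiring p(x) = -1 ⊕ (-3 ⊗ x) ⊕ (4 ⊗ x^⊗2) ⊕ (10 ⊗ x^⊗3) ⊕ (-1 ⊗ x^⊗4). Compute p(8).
p(8) = -1

A tropical monomial a ⊗ x^⊗i evaluates to a + i · x. Evaluating each term at x = 8:
  Term 0 contributes -1 + 0 · 8 = -1
  Term 1 contributes -3 + 1 · 8 = 5
  Term 2 contributes 4 + 2 · 8 = 20
  Term 3 contributes 10 + 3 · 8 = 34
  Term 4 contributes -1 + 4 · 8 = 31
p(8) = ⊕ of these = min[-1, 5, 20, 34, 31] = -1.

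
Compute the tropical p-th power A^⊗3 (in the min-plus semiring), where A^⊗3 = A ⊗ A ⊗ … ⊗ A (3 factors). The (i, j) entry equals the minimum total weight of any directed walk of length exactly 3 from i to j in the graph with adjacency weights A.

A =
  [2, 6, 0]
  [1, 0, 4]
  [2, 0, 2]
A^⊗3 =
  [1, 0, 2]
  [1, 0, 1]
  [1, 0, 1]

Each entry (A^⊗3)_ij equals the minimum over all length-3 walks i = v_0 → v_1 → … → v_3 = j of Σ_t A[v_t][v_{t+1}]. For example, for (i, j) = (0, 2) we minimise over 9 possible intermediate vertex sequences; the minimum is 2, attained along the walk 0 → 2 → 0 → 2.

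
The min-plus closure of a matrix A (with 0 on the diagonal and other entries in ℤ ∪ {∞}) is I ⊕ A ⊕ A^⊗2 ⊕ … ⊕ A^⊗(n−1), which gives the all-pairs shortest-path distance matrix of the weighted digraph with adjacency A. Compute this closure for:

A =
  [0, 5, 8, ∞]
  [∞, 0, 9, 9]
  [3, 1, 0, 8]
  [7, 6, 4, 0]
Closure =
  [0, 5, 8, 14]
  [12, 0, 9, 9]
  [3, 1, 0, 8]
  [7, 5, 4, 0]

This is the Floyd-Warshall all-pairs shortest-path computation. For each intermediate vertex k = 0, 1, …, 3, update dist[i][j] ← min(dist[i][j], dist[i][k] + dist[k][j]). The final matrix gives, for each (i, j), the minimum total weight of any directed path from i to j (possibly empty when i = j).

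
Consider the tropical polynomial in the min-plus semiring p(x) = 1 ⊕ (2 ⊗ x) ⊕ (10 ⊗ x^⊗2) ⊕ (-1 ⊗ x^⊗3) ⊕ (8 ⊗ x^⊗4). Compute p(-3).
p(-3) = -10

A tropical monomial a ⊗ x^⊗i evaluates to a + i · x. Evaluating each term at x = -3:
  Term 0 contributes 1 + 0 · -3 = 1
  Term 1 contributes 2 + 1 · -3 = -1
  Term 2 contributes 10 + 2 · -3 = 4
  Term 3 contributes -1 + 3 · -3 = -10
  Term 4 contributes 8 + 4 · -3 = -4
p(-3) = ⊕ of these = min[1, -1, 4, -10, -4] = -10.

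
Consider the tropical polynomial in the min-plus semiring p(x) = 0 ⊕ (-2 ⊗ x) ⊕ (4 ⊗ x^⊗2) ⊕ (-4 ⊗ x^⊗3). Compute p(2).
p(2) = 0

A tropical monomial a ⊗ x^⊗i evaluates to a + i · x. Evaluating each term at x = 2:
  Term 0 contributes 0 + 0 · 2 = 0
  Term 1 contributes -2 + 1 · 2 = 0
  Term 2 contributes 4 + 2 · 2 = 8
  Term 3 contributes -4 + 3 · 2 = 2
p(2) = ⊕ of these = min[0, 0, 8, 2] = 0.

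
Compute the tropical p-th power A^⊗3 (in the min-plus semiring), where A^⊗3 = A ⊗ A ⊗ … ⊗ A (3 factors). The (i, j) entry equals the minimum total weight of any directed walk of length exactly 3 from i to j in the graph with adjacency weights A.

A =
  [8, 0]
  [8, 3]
A^⊗3 =
  [11, 6]
  [14, 9]

Each entry (A^⊗3)_ij equals the minimum over all length-3 walks i = v_0 → v_1 → … → v_3 = j of Σ_t A[v_t][v_{t+1}]. For example, for (i, j) = (0, 1) we minimise over 4 possible intermediate vertex sequences; the minimum is 6, attained along the walk 0 → 1 → 1 → 1.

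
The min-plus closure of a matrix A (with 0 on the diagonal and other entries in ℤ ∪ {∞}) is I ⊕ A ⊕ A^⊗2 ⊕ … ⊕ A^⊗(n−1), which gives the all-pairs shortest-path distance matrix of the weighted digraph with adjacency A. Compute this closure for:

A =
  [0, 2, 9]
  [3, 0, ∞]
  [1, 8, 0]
Closure =
  [0, 2, 9]
  [3, 0, 12]
  [1, 3, 0]

This is the Floyd-Warshall all-pairs shortest-path computation. For each intermediate vertex k = 0, 1, …, 2, update dist[i][j] ← min(dist[i][j], dist[i][k] + dist[k][j]). The final matrix gives, for each (i, j), the minimum total weight of any directed path from i to j (possibly empty when i = j).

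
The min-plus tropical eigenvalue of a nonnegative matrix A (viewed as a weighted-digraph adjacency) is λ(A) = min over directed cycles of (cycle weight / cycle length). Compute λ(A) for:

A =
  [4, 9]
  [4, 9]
λ(A) = 4

Enumerate directed cycles and compute their means (weight / length). Sample:
  cycle 0 → 0: weight = 4, length = 1, mean = 4/1 ≈ 4.000
  cycle 1 → 1: weight = 9, length = 1, mean = 9/1 ≈ 9.000
  cycle 0 → 1 → 0: weight = 13, length = 2, mean = 13/2 ≈ 6.500
  cycle 1 → 0 → 1: weight = 13, length = 2, mean = 13/2 ≈ 6.500
Minimum mean = 4.000, attained e.g. along the cycle 0 → 0 with weight 4 and length 1. So λ(A) = 4/1 = 4.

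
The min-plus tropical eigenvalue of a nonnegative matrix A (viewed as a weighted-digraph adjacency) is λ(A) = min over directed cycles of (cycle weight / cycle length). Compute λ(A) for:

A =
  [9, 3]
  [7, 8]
λ(A) = 5

Enumerate directed cycles and compute their means (weight / length). Sample:
  cycle 0 → 0: weight = 9, length = 1, mean = 9/1 ≈ 9.000
  cycle 1 → 1: weight = 8, length = 1, mean = 8/1 ≈ 8.000
  cycle 0 → 1 → 0: weight = 10, length = 2, mean = 10/2 ≈ 5.000
  cycle 1 → 0 → 1: weight = 10, length = 2, mean = 10/2 ≈ 5.000
Minimum mean = 5.000, attained e.g. along the cycle 0 → 1 → 0 with weight 10 and length 2. So λ(A) = 10/2 = 5.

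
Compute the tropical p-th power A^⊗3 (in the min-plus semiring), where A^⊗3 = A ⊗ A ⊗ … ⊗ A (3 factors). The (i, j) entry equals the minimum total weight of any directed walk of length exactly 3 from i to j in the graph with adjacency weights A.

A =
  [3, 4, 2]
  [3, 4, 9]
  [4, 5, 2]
A^⊗3 =
  [8, 9, 6]
  [9, 10, 7]
  [8, 9, 6]

Each entry (A^⊗3)_ij equals the minimum over all length-3 walks i = v_0 → v_1 → … → v_3 = j of Σ_t A[v_t][v_{t+1}]. For example, for (i, j) = (0, 2) we minimise over 9 possible intermediate vertex sequences; the minimum is 6, attained along the walk 0 → 2 → 2 → 2.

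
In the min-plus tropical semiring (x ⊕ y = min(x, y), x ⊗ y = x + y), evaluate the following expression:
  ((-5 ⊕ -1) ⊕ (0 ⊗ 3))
((-5 ⊕ -1) ⊕ (0 ⊗ 3)) = -5

Expand innermost to outermost. Recall ⊕ takes the minimum of its arguments and ⊗ takes their sum. Working out the expression ((-5 ⊕ -1) ⊕ (0 ⊗ 3)) gives -5.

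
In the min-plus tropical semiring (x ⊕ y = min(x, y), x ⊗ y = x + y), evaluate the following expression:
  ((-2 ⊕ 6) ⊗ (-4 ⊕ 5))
((-2 ⊕ 6) ⊗ (-4 ⊕ 5)) = -6

Expand innermost to outermost. Recall ⊕ takes the minimum of its arguments and ⊗ takes their sum. Working out the expression ((-2 ⊕ 6) ⊗ (-4 ⊕ 5)) gives -6.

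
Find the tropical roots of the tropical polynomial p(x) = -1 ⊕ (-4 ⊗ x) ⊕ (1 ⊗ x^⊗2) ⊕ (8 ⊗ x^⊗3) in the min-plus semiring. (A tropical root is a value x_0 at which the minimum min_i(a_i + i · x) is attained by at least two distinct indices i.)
Roots: {-7, -5, 3}

Each tropical root is a break point of the lower envelope of the lines y = a_i + i · x (there are 4 lines, with slopes 0, 1, ..., 3). Only the lines that attain the minimum somewhere contribute to roots; other lines are dominated. Here the surviving (envelope) indices are i = 3, i = 2, i = 1, i = 0.
Intersections between consecutive envelope lines give the roots: for adjacent envelope indices i < j the intersection is x = (a_i − a_j) / (j − i). Reading off the sorted break points: {-7, -5, 3}.
Verification: at each break x_0, at least two indices attain the minimum of min_i(a_i + i · x_0).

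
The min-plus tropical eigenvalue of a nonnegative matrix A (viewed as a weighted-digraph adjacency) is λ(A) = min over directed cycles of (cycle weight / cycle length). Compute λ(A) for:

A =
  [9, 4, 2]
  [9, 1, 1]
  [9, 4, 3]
λ(A) = 1

Enumerate directed cycles and compute their means (weight / length). Sample:
  cycle 0 → 0: weight = 9, length = 1, mean = 9/1 ≈ 9.000
  cycle 1 → 1: weight = 1, length = 1, mean = 1/1 ≈ 1.000
  cycle 2 → 2: weight = 3, length = 1, mean = 3/1 ≈ 3.000
  cycle 0 → 1 → 0: weight = 13, length = 2, mean = 13/2 ≈ 6.500
  cycle 0 → 2 → 0: weight = 11, length = 2, mean = 11/2 ≈ 5.500
  cycle 1 → 0 → 1: weight = 13, length = 2, mean = 13/2 ≈ 6.500
Minimum mean = 1.000, attained e.g. along the cycle 1 → 1 with weight 1 and length 1. So λ(A) = 1/1 = 1.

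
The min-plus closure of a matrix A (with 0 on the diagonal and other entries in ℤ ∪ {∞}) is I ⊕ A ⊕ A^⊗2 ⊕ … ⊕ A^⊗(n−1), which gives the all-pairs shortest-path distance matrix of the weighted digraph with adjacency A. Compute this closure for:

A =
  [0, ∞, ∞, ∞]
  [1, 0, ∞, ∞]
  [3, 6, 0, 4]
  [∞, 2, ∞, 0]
Closure =
  [0, ∞, ∞, ∞]
  [1, 0, ∞, ∞]
  [3, 6, 0, 4]
  [3, 2, ∞, 0]

This is the Floyd-Warshall all-pairs shortest-path computation. For each intermediate vertex k = 0, 1, …, 3, update dist[i][j] ← min(dist[i][j], dist[i][k] + dist[k][j]). The final matrix gives, for each (i, j), the minimum total weight of any directed path from i to j (possibly empty when i = j).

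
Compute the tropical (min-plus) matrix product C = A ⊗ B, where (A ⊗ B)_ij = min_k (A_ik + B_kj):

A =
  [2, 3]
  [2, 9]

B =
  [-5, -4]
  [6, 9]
A ⊗ B =
  [-3, -2]
  [-3, -2]

Apply the min-plus product entry-by-entry:
  C[0][0] = min over k of (A[0][0] + B[0][0] = 2 + -5 = -3, A[0][1] + B[1][0] = 3 + 6 = 9) = -3 (attained at k = 0)
  C[0][1] = min over k of (A[0][0] + B[0][1] = 2 + -4 = -2, A[0][1] + B[1][1] = 3 + 9 = 12) = -2 (attained at k = 0)
  C[1][0] = min over k of (A[1][0] + B[0][0] = 2 + -5 = -3, A[1][1] + B[1][0] = 9 + 6 = 15) = -3 (attained at k = 0)
  C[1][1] = min over k of (A[1][0] + B[0][1] = 2 + -4 = -2, A[1][1] + B[1][1] = 9 + 9 = 18) = -2 (attained at k = 0)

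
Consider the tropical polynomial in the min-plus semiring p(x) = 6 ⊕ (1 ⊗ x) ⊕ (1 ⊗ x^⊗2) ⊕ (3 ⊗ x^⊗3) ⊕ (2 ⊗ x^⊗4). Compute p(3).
p(3) = 4

A tropical monomial a ⊗ x^⊗i evaluates to a + i · x. Evaluating each term at x = 3:
  Term 0 contributes 6 + 0 · 3 = 6
  Term 1 contributes 1 + 1 · 3 = 4
  Term 2 contributes 1 + 2 · 3 = 7
  Term 3 contributes 3 + 3 · 3 = 12
  Term 4 contributes 2 + 4 · 3 = 14
p(3) = ⊕ of these = min[6, 4, 7, 12, 14] = 4.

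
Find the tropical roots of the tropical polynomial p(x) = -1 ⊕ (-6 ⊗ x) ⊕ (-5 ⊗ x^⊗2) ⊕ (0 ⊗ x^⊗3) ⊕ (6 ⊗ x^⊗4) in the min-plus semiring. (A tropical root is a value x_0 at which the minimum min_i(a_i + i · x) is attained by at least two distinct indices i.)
Roots: {-6, -5, -1, 5}

Each tropical root is a break point of the lower envelope of the lines y = a_i + i · x (there are 5 lines, with slopes 0, 1, ..., 4). Only the lines that attain the minimum somewhere contribute to roots; other lines are dominated. Here the surviving (envelope) indices are i = 4, i = 3, i = 2, i = 1, i = 0.
Intersections between consecutive envelope lines give the roots: for adjacent envelope indices i < j the intersection is x = (a_i − a_j) / (j − i). Reading off the sorted break points: {-6, -5, -1, 5}.
Verification: at each break x_0, at least two indices attain the minimum of min_i(a_i + i · x_0).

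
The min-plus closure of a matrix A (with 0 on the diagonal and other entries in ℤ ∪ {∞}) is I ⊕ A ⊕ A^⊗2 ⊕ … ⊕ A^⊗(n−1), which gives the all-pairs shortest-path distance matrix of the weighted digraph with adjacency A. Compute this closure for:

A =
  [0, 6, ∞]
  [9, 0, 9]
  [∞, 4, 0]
Closure =
  [0, 6, 15]
  [9, 0, 9]
  [13, 4, 0]

This is the Floyd-Warshall all-pairs shortest-path computation. For each intermediate vertex k = 0, 1, …, 2, update dist[i][j] ← min(dist[i][j], dist[i][k] + dist[k][j]). The final matrix gives, for each (i, j), the minimum total weight of any directed path from i to j (possibly empty when i = j).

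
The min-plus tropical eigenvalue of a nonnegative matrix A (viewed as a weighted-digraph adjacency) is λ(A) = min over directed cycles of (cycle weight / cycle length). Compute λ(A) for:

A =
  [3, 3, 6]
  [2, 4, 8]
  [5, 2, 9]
λ(A) = 5/2

Enumerate directed cycles and compute their means (weight / length). Sample:
  cycle 0 → 0: weight = 3, length = 1, mean = 3/1 ≈ 3.000
  cycle 1 → 1: weight = 4, length = 1, mean = 4/1 ≈ 4.000
  cycle 2 → 2: weight = 9, length = 1, mean = 9/1 ≈ 9.000
  cycle 0 → 1 → 0: weight = 5, length = 2, mean = 5/2 ≈ 2.500
  cycle 0 → 2 → 0: weight = 11, length = 2, mean = 11/2 ≈ 5.500
  cycle 1 → 0 → 1: weight = 5, length = 2, mean = 5/2 ≈ 2.500
Minimum mean = 2.500, attained e.g. along the cycle 0 → 1 → 0 with weight 5 and length 2. So λ(A) = 5/2 = 5/2.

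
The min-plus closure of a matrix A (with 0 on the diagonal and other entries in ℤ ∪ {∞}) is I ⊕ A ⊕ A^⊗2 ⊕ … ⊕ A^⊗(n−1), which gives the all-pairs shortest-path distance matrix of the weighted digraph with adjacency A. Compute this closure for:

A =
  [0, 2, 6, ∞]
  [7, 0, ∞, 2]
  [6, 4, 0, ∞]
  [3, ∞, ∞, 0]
Closure =
  [0, 2, 6, 4]
  [5, 0, 11, 2]
  [6, 4, 0, 6]
  [3, 5, 9, 0]

This is the Floyd-Warshall all-pairs shortest-path computation. For each intermediate vertex k = 0, 1, …, 3, update dist[i][j] ← min(dist[i][j], dist[i][k] + dist[k][j]). The final matrix gives, for each (i, j), the minimum total weight of any directed path from i to j (possibly empty when i = j).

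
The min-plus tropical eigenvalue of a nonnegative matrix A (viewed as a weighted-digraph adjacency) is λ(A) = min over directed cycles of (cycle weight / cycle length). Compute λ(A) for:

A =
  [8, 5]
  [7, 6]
λ(A) = 6

Enumerate directed cycles and compute their means (weight / length). Sample:
  cycle 0 → 0: weight = 8, length = 1, mean = 8/1 ≈ 8.000
  cycle 1 → 1: weight = 6, length = 1, mean = 6/1 ≈ 6.000
  cycle 0 → 1 → 0: weight = 12, length = 2, mean = 12/2 ≈ 6.000
  cycle 1 → 0 → 1: weight = 12, length = 2, mean = 12/2 ≈ 6.000
Minimum mean = 6.000, attained e.g. along the cycle 1 → 1 with weight 6 and length 1. So λ(A) = 6/1 = 6.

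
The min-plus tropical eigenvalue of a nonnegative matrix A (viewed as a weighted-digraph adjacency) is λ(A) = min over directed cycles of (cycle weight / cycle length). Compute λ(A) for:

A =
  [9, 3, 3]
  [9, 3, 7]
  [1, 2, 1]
λ(A) = 1

Enumerate directed cycles and compute their means (weight / length). Sample:
  cycle 0 → 0: weight = 9, length = 1, mean = 9/1 ≈ 9.000
  cycle 1 → 1: weight = 3, length = 1, mean = 3/1 ≈ 3.000
  cycle 2 → 2: weight = 1, length = 1, mean = 1/1 ≈ 1.000
  cycle 0 → 1 → 0: weight = 12, length = 2, mean = 12/2 ≈ 6.000
  cycle 0 → 2 → 0: weight = 4, length = 2, mean = 4/2 ≈ 2.000
  cycle 1 → 0 → 1: weight = 12, length = 2, mean = 12/2 ≈ 6.000
Minimum mean = 1.000, attained e.g. along the cycle 2 → 2 with weight 1 and length 1. So λ(A) = 1/1 = 1.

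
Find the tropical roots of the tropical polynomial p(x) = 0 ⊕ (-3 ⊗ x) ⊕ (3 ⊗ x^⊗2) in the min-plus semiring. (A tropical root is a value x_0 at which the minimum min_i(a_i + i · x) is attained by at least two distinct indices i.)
Roots: {-6, 3}

Each tropical root is a break point of the lower envelope of the lines y = a_i + i · x (there are 3 lines, with slopes 0, 1, ..., 2). Only the lines that attain the minimum somewhere contribute to roots; other lines are dominated. Here the surviving (envelope) indices are i = 2, i = 1, i = 0.
Intersections between consecutive envelope lines give the roots: for adjacent envelope indices i < j the intersection is x = (a_i − a_j) / (j − i). Reading off the sorted break points: {-6, 3}.
Verification: at each break x_0, at least two indices attain the minimum of min_i(a_i + i · x_0).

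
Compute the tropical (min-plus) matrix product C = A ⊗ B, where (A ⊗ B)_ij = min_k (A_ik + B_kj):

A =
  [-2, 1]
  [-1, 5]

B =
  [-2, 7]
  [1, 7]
A ⊗ B =
  [-4, 5]
  [-3, 6]

Apply the min-plus product entry-by-entry:
  C[0][0] = min over k of (A[0][0] + B[0][0] = -2 + -2 = -4, A[0][1] + B[1][0] = 1 + 1 = 2) = -4 (attained at k = 0)
  C[0][1] = min over k of (A[0][0] + B[0][1] = -2 + 7 = 5, A[0][1] + B[1][1] = 1 + 7 = 8) = 5 (attained at k = 0)
  C[1][0] = min over k of (A[1][0] + B[0][0] = -1 + -2 = -3, A[1][1] + B[1][0] = 5 + 1 = 6) = -3 (attained at k = 0)
  C[1][1] = min over k of (A[1][0] + B[0][1] = -1 + 7 = 6, A[1][1] + B[1][1] = 5 + 7 = 12) = 6 (attained at k = 0)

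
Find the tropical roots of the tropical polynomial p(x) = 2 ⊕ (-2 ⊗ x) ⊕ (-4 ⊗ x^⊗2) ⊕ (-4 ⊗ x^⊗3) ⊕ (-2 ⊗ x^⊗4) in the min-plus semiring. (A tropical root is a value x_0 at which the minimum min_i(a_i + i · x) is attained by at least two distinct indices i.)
Roots: {-2, 0, 2, 4}

Each tropical root is a break point of the lower envelope of the lines y = a_i + i · x (there are 5 lines, with slopes 0, 1, ..., 4). Only the lines that attain the minimum somewhere contribute to roots; other lines are dominated. Here the surviving (envelope) indices are i = 4, i = 3, i = 2, i = 1, i = 0.
Intersections between consecutive envelope lines give the roots: for adjacent envelope indices i < j the intersection is x = (a_i − a_j) / (j − i). Reading off the sorted break points: {-2, 0, 2, 4}.
Verification: at each break x_0, at least two indices attain the minimum of min_i(a_i + i · x_0).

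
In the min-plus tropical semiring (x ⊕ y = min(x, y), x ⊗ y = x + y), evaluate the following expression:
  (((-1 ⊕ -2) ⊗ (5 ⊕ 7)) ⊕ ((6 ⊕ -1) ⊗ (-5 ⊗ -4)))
(((-1 ⊕ -2) ⊗ (5 ⊕ 7)) ⊕ ((6 ⊕ -1) ⊗ (-5 ⊗ -4))) = -10

Expand innermost to outermost. Recall ⊕ takes the minimum of its arguments and ⊗ takes their sum. Working out the expression (((-1 ⊕ -2) ⊗ (5 ⊕ 7)) ⊕ ((6 ⊕ -1) ⊗ (-5 ⊗ -4))) gives -10.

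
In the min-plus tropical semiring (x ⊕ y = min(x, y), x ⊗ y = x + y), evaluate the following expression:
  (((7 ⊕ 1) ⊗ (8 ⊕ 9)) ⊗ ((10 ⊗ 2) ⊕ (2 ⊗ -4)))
(((7 ⊕ 1) ⊗ (8 ⊕ 9)) ⊗ ((10 ⊗ 2) ⊕ (2 ⊗ -4))) = 7

Expand innermost to outermost. Recall ⊕ takes the minimum of its arguments and ⊗ takes their sum. Working out the expression (((7 ⊕ 1) ⊗ (8 ⊕ 9)) ⊗ ((10 ⊗ 2) ⊕ (2 ⊗ -4))) gives 7.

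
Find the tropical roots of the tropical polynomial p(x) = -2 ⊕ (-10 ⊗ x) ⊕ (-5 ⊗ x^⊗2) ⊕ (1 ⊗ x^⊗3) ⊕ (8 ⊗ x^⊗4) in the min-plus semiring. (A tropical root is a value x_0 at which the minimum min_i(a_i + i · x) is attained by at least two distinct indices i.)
Roots: {-7, -6, -5, 8}

Each tropical root is a break point of the lower envelope of the lines y = a_i + i · x (there are 5 lines, with slopes 0, 1, ..., 4). Only the lines that attain the minimum somewhere contribute to roots; other lines are dominated. Here the surviving (envelope) indices are i = 4, i = 3, i = 2, i = 1, i = 0.
Intersections between consecutive envelope lines give the roots: for adjacent envelope indices i < j the intersection is x = (a_i − a_j) / (j − i). Reading off the sorted break points: {-7, -6, -5, 8}.
Verification: at each break x_0, at least two indices attain the minimum of min_i(a_i + i · x_0).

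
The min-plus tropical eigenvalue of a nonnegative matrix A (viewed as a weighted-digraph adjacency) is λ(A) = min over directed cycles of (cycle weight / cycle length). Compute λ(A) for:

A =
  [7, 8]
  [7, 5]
λ(A) = 5

Enumerate directed cycles and compute their means (weight / length). Sample:
  cycle 0 → 0: weight = 7, length = 1, mean = 7/1 ≈ 7.000
  cycle 1 → 1: weight = 5, length = 1, mean = 5/1 ≈ 5.000
  cycle 0 → 1 → 0: weight = 15, length = 2, mean = 15/2 ≈ 7.500
  cycle 1 → 0 → 1: weight = 15, length = 2, mean = 15/2 ≈ 7.500
Minimum mean = 5.000, attained e.g. along the cycle 1 → 1 with weight 5 and length 1. So λ(A) = 5/1 = 5.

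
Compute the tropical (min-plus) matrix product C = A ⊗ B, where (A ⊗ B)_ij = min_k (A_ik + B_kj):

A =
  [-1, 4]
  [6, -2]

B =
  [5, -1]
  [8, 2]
A ⊗ B =
  [4, -2]
  [6, 0]

Apply the min-plus product entry-by-entry:
  C[0][0] = min over k of (A[0][0] + B[0][0] = -1 + 5 = 4, A[0][1] + B[1][0] = 4 + 8 = 12) = 4 (attained at k = 0)
  C[0][1] = min over k of (A[0][0] + B[0][1] = -1 + -1 = -2, A[0][1] + B[1][1] = 4 + 2 = 6) = -2 (attained at k = 0)
  C[1][0] = min over k of (A[1][0] + B[0][0] = 6 + 5 = 11, A[1][1] + B[1][0] = -2 + 8 = 6) = 6 (attained at k = 1)
  C[1][1] = min over k of (A[1][0] + B[0][1] = 6 + -1 = 5, A[1][1] + B[1][1] = -2 + 2 = 0) = 0 (attained at k = 1)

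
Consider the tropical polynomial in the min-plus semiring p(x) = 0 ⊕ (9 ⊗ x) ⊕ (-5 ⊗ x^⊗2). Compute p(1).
p(1) = -3

A tropical monomial a ⊗ x^⊗i evaluates to a + i · x. Evaluating each term at x = 1:
  Term 0 contributes 0 + 0 · 1 = 0
  Term 1 contributes 9 + 1 · 1 = 10
  Term 2 contributes -5 + 2 · 1 = -3
p(1) = ⊕ of these = min[0, 10, -3] = -3.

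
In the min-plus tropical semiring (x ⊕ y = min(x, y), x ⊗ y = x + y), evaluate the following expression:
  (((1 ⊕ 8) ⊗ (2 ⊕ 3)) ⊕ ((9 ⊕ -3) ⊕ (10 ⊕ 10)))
(((1 ⊕ 8) ⊗ (2 ⊕ 3)) ⊕ ((9 ⊕ -3) ⊕ (10 ⊕ 10))) = -3

Expand innermost to outermost. Recall ⊕ takes the minimum of its arguments and ⊗ takes their sum. Working out the expression (((1 ⊕ 8) ⊗ (2 ⊕ 3)) ⊕ ((9 ⊕ -3) ⊕ (10 ⊕ 10))) gives -3.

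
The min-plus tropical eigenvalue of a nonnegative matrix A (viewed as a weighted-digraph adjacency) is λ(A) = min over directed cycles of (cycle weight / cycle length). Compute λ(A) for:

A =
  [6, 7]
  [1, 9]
λ(A) = 4

Enumerate directed cycles and compute their means (weight / length). Sample:
  cycle 0 → 0: weight = 6, length = 1, mean = 6/1 ≈ 6.000
  cycle 1 → 1: weight = 9, length = 1, mean = 9/1 ≈ 9.000
  cycle 0 → 1 → 0: weight = 8, length = 2, mean = 8/2 ≈ 4.000
  cycle 1 → 0 → 1: weight = 8, length = 2, mean = 8/2 ≈ 4.000
Minimum mean = 4.000, attained e.g. along the cycle 0 → 1 → 0 with weight 8 and length 2. So λ(A) = 8/2 = 4.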